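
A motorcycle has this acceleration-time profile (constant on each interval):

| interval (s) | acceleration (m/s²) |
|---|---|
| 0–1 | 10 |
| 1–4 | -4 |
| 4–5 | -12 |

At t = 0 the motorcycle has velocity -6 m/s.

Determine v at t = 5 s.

-20 m/s

Δv equals the area under the a-t graph; then v = v₀ + Δv.
0–1 s: 10 × 1 = 10 m/s
1–4 s: -4 × 3 = -12 m/s
4–5 s: -12 × 1 = -12 m/s
Δv = -14 m/s, so v(5) = -6 + (-14) = -20 m/s.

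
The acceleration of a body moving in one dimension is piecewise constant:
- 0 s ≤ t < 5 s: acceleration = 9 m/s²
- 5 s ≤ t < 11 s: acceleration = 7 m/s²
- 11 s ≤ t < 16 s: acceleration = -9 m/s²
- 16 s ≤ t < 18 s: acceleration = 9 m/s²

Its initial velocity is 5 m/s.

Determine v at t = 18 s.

Δv equals the area under the a-t graph; then v = v₀ + Δv.
0–5 s: 9 × 5 = 45 m/s
5–11 s: 7 × 6 = 42 m/s
11–16 s: -9 × 5 = -45 m/s
16–18 s: 9 × 2 = 18 m/s
Δv = 60 m/s, so v(18) = 5 + (60) = 65 m/s.

65 m/s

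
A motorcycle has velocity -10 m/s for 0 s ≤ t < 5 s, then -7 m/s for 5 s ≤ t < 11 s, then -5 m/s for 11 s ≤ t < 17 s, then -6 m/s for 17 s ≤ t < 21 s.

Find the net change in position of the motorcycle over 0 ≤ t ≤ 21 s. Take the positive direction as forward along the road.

Displacement is the signed area under the v-t curve.
0–5 s: -10 × 5 = -50 m
5–11 s: -7 × 6 = -42 m
11–17 s: -5 × 6 = -30 m
17–21 s: -6 × 4 = -24 m
Net displacement = -146 m

-146 m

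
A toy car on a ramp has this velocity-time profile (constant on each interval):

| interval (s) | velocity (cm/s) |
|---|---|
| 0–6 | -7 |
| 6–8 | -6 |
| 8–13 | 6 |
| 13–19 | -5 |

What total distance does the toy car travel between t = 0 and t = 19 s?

114 cm

Total distance travelled is ∫|v| dt — sum the magnitudes of each area piece.
0–6 s: |-7| × 6 = 42 cm
6–8 s: |-6| × 2 = 12 cm
8–13 s: |6| × 5 = 30 cm
13–19 s: |-5| × 6 = 30 cm
Total distance = 114 cm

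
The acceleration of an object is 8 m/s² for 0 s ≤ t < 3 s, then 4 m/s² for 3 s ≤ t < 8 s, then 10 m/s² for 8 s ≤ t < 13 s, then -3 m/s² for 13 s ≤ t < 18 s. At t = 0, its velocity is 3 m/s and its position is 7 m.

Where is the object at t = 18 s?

On each constant-a segment, Δv = aΔt and Δx = v₀Δt + ½aΔt²; chain segment to segment.
0–3 s: v starts 3 m/s; Δx = 3·3 + ½·8·3² = 45 m; v ends 27 m/s.
3–8 s: v starts 27 m/s; Δx = 27·5 + ½·4·5² = 185 m; v ends 47 m/s.
8–13 s: v starts 47 m/s; Δx = 47·5 + ½·10·5² = 360 m; v ends 97 m/s.
13–18 s: v starts 97 m/s; Δx = 97·5 + ½·-3·5² = 447.5 m; v ends 82 m/s.
x(18) = 7 + Σ Δx = 1044.5 m.

1044.5 m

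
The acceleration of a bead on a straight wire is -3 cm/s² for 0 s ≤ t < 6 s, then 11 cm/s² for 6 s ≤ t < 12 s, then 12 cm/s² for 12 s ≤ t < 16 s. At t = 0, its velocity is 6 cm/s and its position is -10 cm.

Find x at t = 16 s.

On each constant-a segment, Δv = aΔt and Δx = v₀Δt + ½aΔt²; chain segment to segment.
0–6 s: v starts 6 cm/s; Δx = 6·6 + ½·-3·6² = -18 cm; v ends -12 cm/s.
6–12 s: v starts -12 cm/s; Δx = -12·6 + ½·11·6² = 126 cm; v ends 54 cm/s.
12–16 s: v starts 54 cm/s; Δx = 54·4 + ½·12·4² = 312 cm; v ends 102 cm/s.
x(16) = -10 + Σ Δx = 410 cm.

410 cm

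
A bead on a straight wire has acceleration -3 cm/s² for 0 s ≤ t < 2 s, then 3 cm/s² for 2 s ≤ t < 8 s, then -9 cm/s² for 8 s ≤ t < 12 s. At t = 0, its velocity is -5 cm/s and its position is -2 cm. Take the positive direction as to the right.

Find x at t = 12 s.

On each constant-a segment, Δv = aΔt and Δx = v₀Δt + ½aΔt²; chain segment to segment.
0–2 s: v starts -5 cm/s; Δx = -5·2 + ½·-3·2² = -16 cm; v ends -11 cm/s.
2–8 s: v starts -11 cm/s; Δx = -11·6 + ½·3·6² = -12 cm; v ends 7 cm/s.
8–12 s: v starts 7 cm/s; Δx = 7·4 + ½·-9·4² = -44 cm; v ends -29 cm/s.
x(12) = -2 + Σ Δx = -74 cm.

-74 cm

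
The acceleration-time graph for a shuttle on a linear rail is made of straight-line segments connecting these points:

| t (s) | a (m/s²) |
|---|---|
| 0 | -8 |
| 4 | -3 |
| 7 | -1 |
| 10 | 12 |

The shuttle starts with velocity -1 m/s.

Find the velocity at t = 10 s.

-12.5 m/s

Δv equals the area under the a-t graph; then v = v₀ + Δv.
0–4 s: ½(-8 + -3)(4) = -22 m/s
4–7 s: ½(-3 + -1)(3) = -6 m/s
7–10 s: ½(-1 + 12)(3) = 16.5 m/s
Δv = -11.5 m/s, so v(10) = -1 + (-11.5) = -12.5 m/s.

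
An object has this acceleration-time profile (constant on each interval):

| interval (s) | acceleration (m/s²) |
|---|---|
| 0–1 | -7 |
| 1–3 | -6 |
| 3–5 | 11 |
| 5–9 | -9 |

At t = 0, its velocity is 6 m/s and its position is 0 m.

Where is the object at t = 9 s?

-51.5 m

On each constant-a segment, Δv = aΔt and Δx = v₀Δt + ½aΔt²; chain segment to segment.
0–1 s: v starts 6 m/s; Δx = 6·1 + ½·-7·1² = 2.5 m; v ends -1 m/s.
1–3 s: v starts -1 m/s; Δx = -1·2 + ½·-6·2² = -14 m; v ends -13 m/s.
3–5 s: v starts -13 m/s; Δx = -13·2 + ½·11·2² = -4 m; v ends 9 m/s.
5–9 s: v starts 9 m/s; Δx = 9·4 + ½·-9·4² = -36 m; v ends -27 m/s.
x(9) = 0 + Σ Δx = -51.5 m.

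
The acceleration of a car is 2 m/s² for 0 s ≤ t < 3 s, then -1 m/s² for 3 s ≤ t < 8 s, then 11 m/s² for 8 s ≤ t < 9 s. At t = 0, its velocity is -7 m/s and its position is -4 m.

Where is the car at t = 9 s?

On each constant-a segment, Δv = aΔt and Δx = v₀Δt + ½aΔt²; chain segment to segment.
0–3 s: v starts -7 m/s; Δx = -7·3 + ½·2·3² = -12 m; v ends -1 m/s.
3–8 s: v starts -1 m/s; Δx = -1·5 + ½·-1·5² = -17.5 m; v ends -6 m/s.
8–9 s: v starts -6 m/s; Δx = -6·1 + ½·11·1² = -0.5 m; v ends 5 m/s.
x(9) = -4 + Σ Δx = -34 m.

-34 m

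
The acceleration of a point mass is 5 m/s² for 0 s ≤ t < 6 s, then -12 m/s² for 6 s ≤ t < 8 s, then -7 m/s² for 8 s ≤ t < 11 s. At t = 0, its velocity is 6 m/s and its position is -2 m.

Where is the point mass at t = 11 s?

On each constant-a segment, Δv = aΔt and Δx = v₀Δt + ½aΔt²; chain segment to segment.
0–6 s: v starts 6 m/s; Δx = 6·6 + ½·5·6² = 126 m; v ends 36 m/s.
6–8 s: v starts 36 m/s; Δx = 36·2 + ½·-12·2² = 48 m; v ends 12 m/s.
8–11 s: v starts 12 m/s; Δx = 12·3 + ½·-7·3² = 4.5 m; v ends -9 m/s.
x(11) = -2 + Σ Δx = 176.5 m.

176.5 m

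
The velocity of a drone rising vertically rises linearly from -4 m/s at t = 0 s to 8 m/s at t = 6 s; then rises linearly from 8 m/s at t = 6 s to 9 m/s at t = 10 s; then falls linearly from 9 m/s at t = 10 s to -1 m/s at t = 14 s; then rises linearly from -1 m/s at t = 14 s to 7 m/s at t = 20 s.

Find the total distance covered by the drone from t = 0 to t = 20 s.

89.15 m

Distance (not displacement) is the total path length: add the absolute areas under v-t.
0–6 s: v = 0 at t = 2 s; triangle areas 4 + 16 = 20 m
6–10 s: |½(8 + 9)(4)| = 34 m
10–14 s: v = 0 at t = 13.6 s; triangle areas 16.2 + 0.2 = 16.4 m
14–20 s: v = 0 at t = 14.75 s; triangle areas 0.375 + 18.375 = 18.75 m
Total distance = 89.15 m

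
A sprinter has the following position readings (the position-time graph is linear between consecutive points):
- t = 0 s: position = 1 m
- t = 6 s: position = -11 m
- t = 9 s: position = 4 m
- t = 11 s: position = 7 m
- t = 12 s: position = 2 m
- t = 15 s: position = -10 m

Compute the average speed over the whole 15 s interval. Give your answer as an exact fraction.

Average speed = (total path length)/(elapsed time); on a piecewise-linear x-t graph the path length is Σ|Δx|.
0–6 s: |Δx| = |-11 − 1| = 12 m
6–9 s: |Δx| = |4 − -11| = 15 m
9–11 s: |Δx| = |7 − 4| = 3 m
11–12 s: |Δx| = |2 − 7| = 5 m
12–15 s: |Δx| = |-10 − 2| = 12 m
Total path = 47 m; average speed = 47/15 = 47/15 m/s.

47/15 m/s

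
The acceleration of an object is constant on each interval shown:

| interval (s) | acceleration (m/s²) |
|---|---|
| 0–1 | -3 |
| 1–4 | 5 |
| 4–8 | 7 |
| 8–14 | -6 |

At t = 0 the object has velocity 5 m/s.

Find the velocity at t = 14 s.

9 m/s

Δv equals the area under the a-t graph; then v = v₀ + Δv.
0–1 s: -3 × 1 = -3 m/s
1–4 s: 5 × 3 = 15 m/s
4–8 s: 7 × 4 = 28 m/s
8–14 s: -6 × 6 = -36 m/s
Δv = 4 m/s, so v(14) = 5 + (4) = 9 m/s.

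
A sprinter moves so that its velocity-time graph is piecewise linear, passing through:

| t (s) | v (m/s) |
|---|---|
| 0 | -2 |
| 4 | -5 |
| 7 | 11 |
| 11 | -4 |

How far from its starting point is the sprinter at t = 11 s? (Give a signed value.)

9 m

Displacement is the signed area under the v-t curve.
0–4 s: ½(-2 + -5)(4) = -14 m
4–7 s: ½(-5 + 11)(3) = 9 m
7–11 s: ½(11 + -4)(4) = 14 m
Net displacement = 9 m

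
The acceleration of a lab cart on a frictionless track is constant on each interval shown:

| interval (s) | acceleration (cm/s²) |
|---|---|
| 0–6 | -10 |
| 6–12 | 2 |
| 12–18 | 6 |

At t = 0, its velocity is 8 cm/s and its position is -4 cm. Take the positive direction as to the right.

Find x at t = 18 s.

-544 cm

On each constant-a segment, Δv = aΔt and Δx = v₀Δt + ½aΔt²; chain segment to segment.
0–6 s: v starts 8 cm/s; Δx = 8·6 + ½·-10·6² = -132 cm; v ends -52 cm/s.
6–12 s: v starts -52 cm/s; Δx = -52·6 + ½·2·6² = -276 cm; v ends -40 cm/s.
12–18 s: v starts -40 cm/s; Δx = -40·6 + ½·6·6² = -132 cm; v ends -4 cm/s.
x(18) = -4 + Σ Δx = -544 cm.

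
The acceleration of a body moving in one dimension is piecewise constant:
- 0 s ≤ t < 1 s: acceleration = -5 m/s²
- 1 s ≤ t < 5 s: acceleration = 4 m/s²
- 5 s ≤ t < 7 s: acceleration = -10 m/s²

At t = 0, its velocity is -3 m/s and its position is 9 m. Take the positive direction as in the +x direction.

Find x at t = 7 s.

On each constant-a segment, Δv = aΔt and Δx = v₀Δt + ½aΔt²; chain segment to segment.
0–1 s: v starts -3 m/s; Δx = -3·1 + ½·-5·1² = -5.5 m; v ends -8 m/s.
1–5 s: v starts -8 m/s; Δx = -8·4 + ½·4·4² = 0 m; v ends 8 m/s.
5–7 s: v starts 8 m/s; Δx = 8·2 + ½·-10·2² = -4 m; v ends -12 m/s.
x(7) = 9 + Σ Δx = -0.5 m.

-0.5 m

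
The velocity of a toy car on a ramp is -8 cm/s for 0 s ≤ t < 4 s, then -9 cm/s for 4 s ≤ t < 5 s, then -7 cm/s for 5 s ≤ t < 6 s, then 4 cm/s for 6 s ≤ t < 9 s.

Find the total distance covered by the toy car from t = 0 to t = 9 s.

Distance (not displacement) is the total path length: add the absolute areas under v-t.
0–4 s: |-8| × 4 = 32 cm
4–5 s: |-9| × 1 = 9 cm
5–6 s: |-7| × 1 = 7 cm
6–9 s: |4| × 3 = 12 cm
Total distance = 60 cm

60 cm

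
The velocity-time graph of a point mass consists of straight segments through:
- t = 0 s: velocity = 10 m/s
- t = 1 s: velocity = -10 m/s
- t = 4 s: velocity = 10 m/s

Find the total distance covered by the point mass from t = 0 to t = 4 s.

Distance (not displacement) is the total path length: add the absolute areas under v-t.
0–1 s: v = 0 at t = 0.5 s; triangle areas 2.5 + 2.5 = 5 m
1–4 s: v = 0 at t = 2.5 s; triangle areas 7.5 + 7.5 = 15 m
Total distance = 20 m

20 m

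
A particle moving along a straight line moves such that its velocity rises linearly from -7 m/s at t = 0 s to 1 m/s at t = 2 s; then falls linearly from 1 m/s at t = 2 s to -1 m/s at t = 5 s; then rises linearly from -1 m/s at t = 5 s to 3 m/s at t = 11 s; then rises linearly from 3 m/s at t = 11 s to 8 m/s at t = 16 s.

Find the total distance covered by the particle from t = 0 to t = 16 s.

Total distance travelled is ∫|v| dt — sum the magnitudes of each area piece.
0–2 s: v = 0 at t = 1.75 s; triangle areas 6.125 + 0.125 = 6.25 m
2–5 s: v = 0 at t = 3.5 s; triangle areas 0.75 + 0.75 = 1.5 m
5–11 s: v = 0 at t = 6.5 s; triangle areas 0.75 + 6.75 = 7.5 m
11–16 s: |½(3 + 8)(5)| = 27.5 m
Total distance = 42.75 m

42.75 m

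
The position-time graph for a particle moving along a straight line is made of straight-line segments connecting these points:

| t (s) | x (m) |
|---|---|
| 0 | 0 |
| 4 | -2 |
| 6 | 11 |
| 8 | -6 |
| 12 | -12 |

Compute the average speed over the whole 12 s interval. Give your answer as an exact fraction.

Average speed = (total path length)/(elapsed time); on a piecewise-linear x-t graph the path length is Σ|Δx|.
0–4 s: |Δx| = |-2 − 0| = 2 m
4–6 s: |Δx| = |11 − -2| = 13 m
6–8 s: |Δx| = |-6 − 11| = 17 m
8–12 s: |Δx| = |-12 − -6| = 6 m
Total path = 38 m; average speed = 38/12 = 19/6 m/s.

19/6 m/s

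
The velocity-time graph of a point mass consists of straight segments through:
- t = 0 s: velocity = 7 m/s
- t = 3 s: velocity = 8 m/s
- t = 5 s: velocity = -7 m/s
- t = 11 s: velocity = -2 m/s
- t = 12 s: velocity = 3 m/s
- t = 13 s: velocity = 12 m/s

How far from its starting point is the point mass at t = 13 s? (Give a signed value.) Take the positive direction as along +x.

4.5 m

Net displacement equals the area under the velocity-time graph (areas below the axis count negative).
0–3 s: ½(7 + 8)(3) = 22.5 m
3–5 s: ½(8 + -7)(2) = 1 m
5–11 s: ½(-7 + -2)(6) = -27 m
11–12 s: ½(-2 + 3)(1) = 0.5 m
12–13 s: ½(3 + 12)(1) = 7.5 m
Net displacement = 4.5 m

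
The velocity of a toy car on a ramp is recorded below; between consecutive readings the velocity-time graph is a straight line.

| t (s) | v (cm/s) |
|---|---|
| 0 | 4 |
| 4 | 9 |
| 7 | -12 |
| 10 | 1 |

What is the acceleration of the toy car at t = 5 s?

Acceleration is the slope of the v-t graph on 4–7 s: (-12 − 9)/(7 − 4) = -7 cm/s².

-7 cm/s²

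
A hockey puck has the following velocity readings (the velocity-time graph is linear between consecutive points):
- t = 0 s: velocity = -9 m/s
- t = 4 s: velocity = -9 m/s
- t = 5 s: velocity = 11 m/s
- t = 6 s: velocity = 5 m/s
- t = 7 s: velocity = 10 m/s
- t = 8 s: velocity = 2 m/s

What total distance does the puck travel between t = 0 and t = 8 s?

62.55 m

Total distance travelled is ∫|v| dt — sum the magnitudes of each area piece.
0–4 s: |-9| × 4 = 36 m
4–5 s: v = 0 at t = 4.45 s; triangle areas 2.025 + 3.025 = 5.05 m
5–6 s: |½(11 + 5)(1)| = 8 m
6–7 s: |½(5 + 10)(1)| = 7.5 m
7–8 s: |½(10 + 2)(1)| = 6 m
Total distance = 62.55 m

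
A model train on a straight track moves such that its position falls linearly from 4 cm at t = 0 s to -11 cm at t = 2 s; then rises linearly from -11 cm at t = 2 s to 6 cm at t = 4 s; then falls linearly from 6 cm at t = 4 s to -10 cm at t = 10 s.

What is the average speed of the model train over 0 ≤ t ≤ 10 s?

Average speed = (total path length)/(elapsed time); on a piecewise-linear x-t graph the path length is Σ|Δx|.
0–2 s: |Δx| = |-11 − 4| = 15 cm
2–4 s: |Δx| = |6 − -11| = 17 cm
4–10 s: |Δx| = |-10 − 6| = 16 cm
Total path = 48 cm; average speed = 48/10 = 4.8 cm/s.

4.8 cm/s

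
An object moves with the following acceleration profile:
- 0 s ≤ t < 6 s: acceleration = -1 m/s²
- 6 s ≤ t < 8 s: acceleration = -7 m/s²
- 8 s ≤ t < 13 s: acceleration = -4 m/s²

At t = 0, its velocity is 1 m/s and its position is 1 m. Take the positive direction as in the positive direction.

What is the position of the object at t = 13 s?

On each constant-a segment, Δv = aΔt and Δx = v₀Δt + ½aΔt²; chain segment to segment.
0–6 s: v starts 1 m/s; Δx = 1·6 + ½·-1·6² = -12 m; v ends -5 m/s.
6–8 s: v starts -5 m/s; Δx = -5·2 + ½·-7·2² = -24 m; v ends -19 m/s.
8–13 s: v starts -19 m/s; Δx = -19·5 + ½·-4·5² = -145 m; v ends -39 m/s.
x(13) = 1 + Σ Δx = -180 m.

-180 m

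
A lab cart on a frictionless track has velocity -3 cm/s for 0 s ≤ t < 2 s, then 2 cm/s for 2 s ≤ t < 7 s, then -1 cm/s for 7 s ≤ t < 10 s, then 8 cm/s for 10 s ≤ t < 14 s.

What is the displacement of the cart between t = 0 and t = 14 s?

Net displacement equals the area under the velocity-time graph (areas below the axis count negative).
0–2 s: -3 × 2 = -6 cm
2–7 s: 2 × 5 = 10 cm
7–10 s: -1 × 3 = -3 cm
10–14 s: 8 × 4 = 32 cm
Net displacement = 33 cm

33 cm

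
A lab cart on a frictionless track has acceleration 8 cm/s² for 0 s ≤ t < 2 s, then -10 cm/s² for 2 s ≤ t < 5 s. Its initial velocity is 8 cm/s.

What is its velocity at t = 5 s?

Δv equals the area under the a-t graph; then v = v₀ + Δv.
0–2 s: 8 × 2 = 16 cm/s
2–5 s: -10 × 3 = -30 cm/s
Δv = -14 cm/s, so v(5) = 8 + (-14) = -6 cm/s.

-6 cm/s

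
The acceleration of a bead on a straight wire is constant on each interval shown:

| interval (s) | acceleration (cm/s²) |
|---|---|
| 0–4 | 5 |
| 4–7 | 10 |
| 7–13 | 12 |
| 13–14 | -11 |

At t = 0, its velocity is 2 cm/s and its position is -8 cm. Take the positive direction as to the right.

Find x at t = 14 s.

On each constant-a segment, Δv = aΔt and Δx = v₀Δt + ½aΔt²; chain segment to segment.
0–4 s: v starts 2 cm/s; Δx = 2·4 + ½·5·4² = 48 cm; v ends 22 cm/s.
4–7 s: v starts 22 cm/s; Δx = 22·3 + ½·10·3² = 111 cm; v ends 52 cm/s.
7–13 s: v starts 52 cm/s; Δx = 52·6 + ½·12·6² = 528 cm; v ends 124 cm/s.
13–14 s: v starts 124 cm/s; Δx = 124·1 + ½·-11·1² = 118.5 cm; v ends 113 cm/s.
x(14) = -8 + Σ Δx = 797.5 cm.

797.5 cm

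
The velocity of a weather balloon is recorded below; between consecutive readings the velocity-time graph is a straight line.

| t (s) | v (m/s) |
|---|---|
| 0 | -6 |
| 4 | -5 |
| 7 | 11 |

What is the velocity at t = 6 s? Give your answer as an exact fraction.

On 4–7 s the graph is linear from -5 to 11 m/s: v(6) = -5 + (11 − -5)·(6 − 4)/(7 − 4) = 17/3 m/s.

17/3 m/s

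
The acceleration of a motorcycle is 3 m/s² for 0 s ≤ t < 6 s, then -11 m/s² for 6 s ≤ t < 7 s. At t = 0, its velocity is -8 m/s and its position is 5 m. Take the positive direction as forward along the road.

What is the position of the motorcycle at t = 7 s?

15.5 m

On each constant-a segment, Δv = aΔt and Δx = v₀Δt + ½aΔt²; chain segment to segment.
0–6 s: v starts -8 m/s; Δx = -8·6 + ½·3·6² = 6 m; v ends 10 m/s.
6–7 s: v starts 10 m/s; Δx = 10·1 + ½·-11·1² = 4.5 m; v ends -1 m/s.
x(7) = 5 + Σ Δx = 15.5 m.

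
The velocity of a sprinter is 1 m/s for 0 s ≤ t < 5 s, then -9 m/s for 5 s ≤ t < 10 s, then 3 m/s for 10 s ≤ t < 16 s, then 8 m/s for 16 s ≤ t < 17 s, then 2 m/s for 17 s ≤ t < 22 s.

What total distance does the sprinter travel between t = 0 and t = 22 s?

Total distance travelled is ∫|v| dt — sum the magnitudes of each area piece.
0–5 s: |1| × 5 = 5 m
5–10 s: |-9| × 5 = 45 m
10–16 s: |3| × 6 = 18 m
16–17 s: |8| × 1 = 8 m
17–22 s: |2| × 5 = 10 m
Total distance = 86 m

86 m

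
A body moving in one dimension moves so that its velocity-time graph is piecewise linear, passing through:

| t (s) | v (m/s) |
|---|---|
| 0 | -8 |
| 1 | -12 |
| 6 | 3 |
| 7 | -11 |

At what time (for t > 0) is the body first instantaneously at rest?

v changes sign on 1–6 s (from -12 to 3); the graph is linear there, so v = 0 at t = 1 + (12)·(6 − 1)/(3 − -12) = 5 s.

t = 5 s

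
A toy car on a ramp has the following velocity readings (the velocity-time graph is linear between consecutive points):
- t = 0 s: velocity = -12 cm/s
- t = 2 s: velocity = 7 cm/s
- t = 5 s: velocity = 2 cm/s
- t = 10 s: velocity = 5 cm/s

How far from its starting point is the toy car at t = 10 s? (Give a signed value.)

26 cm

Displacement is the signed area under the v-t curve.
0–2 s: ½(-12 + 7)(2) = -5 cm
2–5 s: ½(7 + 2)(3) = 13.5 cm
5–10 s: ½(2 + 5)(5) = 17.5 cm
Net displacement = 26 cm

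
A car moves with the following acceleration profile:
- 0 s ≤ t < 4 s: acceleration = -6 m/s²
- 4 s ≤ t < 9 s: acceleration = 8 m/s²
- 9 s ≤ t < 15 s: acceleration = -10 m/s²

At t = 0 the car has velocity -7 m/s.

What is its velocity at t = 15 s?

Δv equals the area under the a-t graph; then v = v₀ + Δv.
0–4 s: -6 × 4 = -24 m/s
4–9 s: 8 × 5 = 40 m/s
9–15 s: -10 × 6 = -60 m/s
Δv = -44 m/s, so v(15) = -7 + (-44) = -51 m/s.

-51 m/s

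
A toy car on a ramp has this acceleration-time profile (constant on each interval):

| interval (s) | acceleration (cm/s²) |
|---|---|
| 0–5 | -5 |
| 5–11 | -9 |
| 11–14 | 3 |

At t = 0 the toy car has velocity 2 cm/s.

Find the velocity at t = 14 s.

-68 cm/s

Δv equals the area under the a-t graph; then v = v₀ + Δv.
0–5 s: -5 × 5 = -25 cm/s
5–11 s: -9 × 6 = -54 cm/s
11–14 s: 3 × 3 = 9 cm/s
Δv = -70 cm/s, so v(14) = 2 + (-70) = -68 cm/s.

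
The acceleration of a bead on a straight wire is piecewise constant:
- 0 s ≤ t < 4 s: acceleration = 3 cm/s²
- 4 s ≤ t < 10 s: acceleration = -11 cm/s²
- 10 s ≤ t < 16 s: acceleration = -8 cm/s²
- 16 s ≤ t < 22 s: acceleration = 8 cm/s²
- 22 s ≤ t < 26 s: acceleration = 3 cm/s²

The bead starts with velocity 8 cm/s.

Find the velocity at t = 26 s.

Δv equals the area under the a-t graph; then v = v₀ + Δv.
0–4 s: 3 × 4 = 12 cm/s
4–10 s: -11 × 6 = -66 cm/s
10–16 s: -8 × 6 = -48 cm/s
16–22 s: 8 × 6 = 48 cm/s
22–26 s: 3 × 4 = 12 cm/s
Δv = -42 cm/s, so v(26) = 8 + (-42) = -34 cm/s.

-34 cm/s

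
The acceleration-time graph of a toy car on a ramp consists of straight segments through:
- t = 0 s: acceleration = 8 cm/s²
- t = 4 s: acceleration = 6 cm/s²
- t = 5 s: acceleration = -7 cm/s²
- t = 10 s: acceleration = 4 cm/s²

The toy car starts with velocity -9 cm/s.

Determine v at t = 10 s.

Δv equals the area under the a-t graph; then v = v₀ + Δv.
0–4 s: ½(8 + 6)(4) = 28 cm/s
4–5 s: ½(6 + -7)(1) = -0.5 cm/s
5–10 s: ½(-7 + 4)(5) = -7.5 cm/s
Δv = 20 cm/s, so v(10) = -9 + (20) = 11 cm/s.

11 cm/s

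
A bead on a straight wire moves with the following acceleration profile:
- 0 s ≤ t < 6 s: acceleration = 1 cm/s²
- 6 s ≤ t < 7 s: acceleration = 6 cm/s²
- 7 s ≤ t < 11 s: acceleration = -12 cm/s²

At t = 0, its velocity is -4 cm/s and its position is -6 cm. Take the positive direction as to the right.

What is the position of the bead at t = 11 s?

On each constant-a segment, Δv = aΔt and Δx = v₀Δt + ½aΔt²; chain segment to segment.
0–6 s: v starts -4 cm/s; Δx = -4·6 + ½·1·6² = -6 cm; v ends 2 cm/s.
6–7 s: v starts 2 cm/s; Δx = 2·1 + ½·6·1² = 5 cm; v ends 8 cm/s.
7–11 s: v starts 8 cm/s; Δx = 8·4 + ½·-12·4² = -64 cm; v ends -40 cm/s.
x(11) = -6 + Σ Δx = -71 cm.

-71 cm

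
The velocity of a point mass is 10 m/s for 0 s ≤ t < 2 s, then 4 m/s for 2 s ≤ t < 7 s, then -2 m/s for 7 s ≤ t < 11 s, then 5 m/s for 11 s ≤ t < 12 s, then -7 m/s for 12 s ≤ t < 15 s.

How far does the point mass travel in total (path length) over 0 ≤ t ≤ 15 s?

74 m

Distance (not displacement) is the total path length: add the absolute areas under v-t.
0–2 s: |10| × 2 = 20 m
2–7 s: |4| × 5 = 20 m
7–11 s: |-2| × 4 = 8 m
11–12 s: |5| × 1 = 5 m
12–15 s: |-7| × 3 = 21 m
Total distance = 74 m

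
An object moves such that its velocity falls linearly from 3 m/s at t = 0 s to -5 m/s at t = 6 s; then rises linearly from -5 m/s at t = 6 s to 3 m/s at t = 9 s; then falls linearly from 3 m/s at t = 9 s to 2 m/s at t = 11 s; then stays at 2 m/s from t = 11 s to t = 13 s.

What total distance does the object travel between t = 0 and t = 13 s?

28.125 m

Distance (not displacement) is the total path length: add the absolute areas under v-t.
0–6 s: v = 0 at t = 2.25 s; triangle areas 3.375 + 9.375 = 12.75 m
6–9 s: v = 0 at t = 7.875 s; triangle areas 4.6875 + 1.6875 = 6.375 m
9–11 s: |½(3 + 2)(2)| = 5 m
11–13 s: |2| × 2 = 4 m
Total distance = 28.125 m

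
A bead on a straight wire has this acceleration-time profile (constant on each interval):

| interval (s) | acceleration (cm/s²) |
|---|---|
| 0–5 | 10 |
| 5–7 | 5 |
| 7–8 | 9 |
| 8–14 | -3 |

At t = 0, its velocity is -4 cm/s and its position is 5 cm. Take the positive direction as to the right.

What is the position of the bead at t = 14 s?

608.5 cm

On each constant-a segment, Δv = aΔt and Δx = v₀Δt + ½aΔt²; chain segment to segment.
0–5 s: v starts -4 cm/s; Δx = -4·5 + ½·10·5² = 105 cm; v ends 46 cm/s.
5–7 s: v starts 46 cm/s; Δx = 46·2 + ½·5·2² = 102 cm; v ends 56 cm/s.
7–8 s: v starts 56 cm/s; Δx = 56·1 + ½·9·1² = 60.5 cm; v ends 65 cm/s.
8–14 s: v starts 65 cm/s; Δx = 65·6 + ½·-3·6² = 336 cm; v ends 47 cm/s.
x(14) = 5 + Σ Δx = 608.5 cm.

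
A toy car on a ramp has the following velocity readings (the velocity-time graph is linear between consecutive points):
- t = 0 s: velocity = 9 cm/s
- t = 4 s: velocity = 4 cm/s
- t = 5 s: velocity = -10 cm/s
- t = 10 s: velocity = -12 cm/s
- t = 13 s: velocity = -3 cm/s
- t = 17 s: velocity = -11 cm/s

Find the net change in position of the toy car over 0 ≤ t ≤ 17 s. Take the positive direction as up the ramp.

-82.5 cm

Displacement is the signed area under the v-t curve.
0–4 s: ½(9 + 4)(4) = 26 cm
4–5 s: ½(4 + -10)(1) = -3 cm
5–10 s: ½(-10 + -12)(5) = -55 cm
10–13 s: ½(-12 + -3)(3) = -22.5 cm
13–17 s: ½(-3 + -11)(4) = -28 cm
Net displacement = -82.5 cm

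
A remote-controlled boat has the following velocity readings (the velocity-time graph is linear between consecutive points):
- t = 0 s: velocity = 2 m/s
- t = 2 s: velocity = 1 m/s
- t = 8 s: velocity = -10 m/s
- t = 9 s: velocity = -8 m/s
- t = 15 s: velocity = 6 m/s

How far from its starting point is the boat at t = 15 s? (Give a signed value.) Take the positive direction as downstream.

Net displacement equals the area under the velocity-time graph (areas below the axis count negative).
0–2 s: ½(2 + 1)(2) = 3 m
2–8 s: ½(1 + -10)(6) = -27 m
8–9 s: ½(-10 + -8)(1) = -9 m
9–15 s: ½(-8 + 6)(6) = -6 m
Net displacement = -39 m

-39 m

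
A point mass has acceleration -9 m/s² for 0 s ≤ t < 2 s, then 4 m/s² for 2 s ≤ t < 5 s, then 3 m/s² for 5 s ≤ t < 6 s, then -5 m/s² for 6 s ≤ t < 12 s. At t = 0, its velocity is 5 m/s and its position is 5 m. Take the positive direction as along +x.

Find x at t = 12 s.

-101.5 m

On each constant-a segment, Δv = aΔt and Δx = v₀Δt + ½aΔt²; chain segment to segment.
0–2 s: v starts 5 m/s; Δx = 5·2 + ½·-9·2² = -8 m; v ends -13 m/s.
2–5 s: v starts -13 m/s; Δx = -13·3 + ½·4·3² = -21 m; v ends -1 m/s.
5–6 s: v starts -1 m/s; Δx = -1·1 + ½·3·1² = 0.5 m; v ends 2 m/s.
6–12 s: v starts 2 m/s; Δx = 2·6 + ½·-5·6² = -78 m; v ends -28 m/s.
x(12) = 5 + Σ Δx = -101.5 m.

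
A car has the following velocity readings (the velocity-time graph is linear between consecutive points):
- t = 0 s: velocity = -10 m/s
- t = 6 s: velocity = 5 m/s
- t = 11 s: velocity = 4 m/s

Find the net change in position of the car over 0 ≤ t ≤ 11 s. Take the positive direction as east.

Net displacement equals the area under the velocity-time graph (areas below the axis count negative).
0–6 s: ½(-10 + 5)(6) = -15 m
6–11 s: ½(5 + 4)(5) = 22.5 m
Net displacement = 7.5 m

7.5 m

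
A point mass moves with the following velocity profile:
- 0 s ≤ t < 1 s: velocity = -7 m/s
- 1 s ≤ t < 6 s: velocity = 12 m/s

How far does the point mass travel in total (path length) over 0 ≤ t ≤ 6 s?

67 m

Distance (not displacement) is the total path length: add the absolute areas under v-t.
0–1 s: |-7| × 1 = 7 m
1–6 s: |12| × 5 = 60 m
Total distance = 67 m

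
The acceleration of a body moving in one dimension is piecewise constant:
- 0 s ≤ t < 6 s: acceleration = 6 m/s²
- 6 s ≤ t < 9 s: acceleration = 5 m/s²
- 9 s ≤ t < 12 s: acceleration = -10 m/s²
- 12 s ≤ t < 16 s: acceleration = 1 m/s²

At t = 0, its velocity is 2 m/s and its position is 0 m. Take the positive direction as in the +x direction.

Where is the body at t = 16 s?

470.5 m

On each constant-a segment, Δv = aΔt and Δx = v₀Δt + ½aΔt²; chain segment to segment.
0–6 s: v starts 2 m/s; Δx = 2·6 + ½·6·6² = 120 m; v ends 38 m/s.
6–9 s: v starts 38 m/s; Δx = 38·3 + ½·5·3² = 136.5 m; v ends 53 m/s.
9–12 s: v starts 53 m/s; Δx = 53·3 + ½·-10·3² = 114 m; v ends 23 m/s.
12–16 s: v starts 23 m/s; Δx = 23·4 + ½·1·4² = 100 m; v ends 27 m/s.
x(16) = 0 + Σ Δx = 470.5 m.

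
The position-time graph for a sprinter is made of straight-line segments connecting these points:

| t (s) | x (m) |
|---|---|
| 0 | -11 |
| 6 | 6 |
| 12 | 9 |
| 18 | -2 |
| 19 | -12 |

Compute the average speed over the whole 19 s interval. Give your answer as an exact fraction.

Average speed = (total path length)/(elapsed time); on a piecewise-linear x-t graph the path length is Σ|Δx|.
0–6 s: |Δx| = |6 − -11| = 17 m
6–12 s: |Δx| = |9 − 6| = 3 m
12–18 s: |Δx| = |-2 − 9| = 11 m
18–19 s: |Δx| = |-12 − -2| = 10 m
Total path = 41 m; average speed = 41/19 = 41/19 m/s.

41/19 m/s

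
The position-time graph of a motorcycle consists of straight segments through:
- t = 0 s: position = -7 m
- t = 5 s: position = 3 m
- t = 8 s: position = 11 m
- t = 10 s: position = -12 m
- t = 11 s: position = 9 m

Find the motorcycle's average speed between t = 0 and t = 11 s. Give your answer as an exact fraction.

Average speed = (total path length)/(elapsed time); on a piecewise-linear x-t graph the path length is Σ|Δx|.
0–5 s: |Δx| = |3 − -7| = 10 m
5–8 s: |Δx| = |11 − 3| = 8 m
8–10 s: |Δx| = |-12 − 11| = 23 m
10–11 s: |Δx| = |9 − -12| = 21 m
Total path = 62 m; average speed = 62/11 = 62/11 m/s.

62/11 m/s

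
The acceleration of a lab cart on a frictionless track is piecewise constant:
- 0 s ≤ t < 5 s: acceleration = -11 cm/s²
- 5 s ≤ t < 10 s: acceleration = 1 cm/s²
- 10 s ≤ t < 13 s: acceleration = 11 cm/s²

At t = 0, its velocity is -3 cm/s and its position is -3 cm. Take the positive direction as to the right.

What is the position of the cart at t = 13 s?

-542.5 cm

On each constant-a segment, Δv = aΔt and Δx = v₀Δt + ½aΔt²; chain segment to segment.
0–5 s: v starts -3 cm/s; Δx = -3·5 + ½·-11·5² = -152.5 cm; v ends -58 cm/s.
5–10 s: v starts -58 cm/s; Δx = -58·5 + ½·1·5² = -277.5 cm; v ends -53 cm/s.
10–13 s: v starts -53 cm/s; Δx = -53·3 + ½·11·3² = -109.5 cm; v ends -20 cm/s.
x(13) = -3 + Σ Δx = -542.5 cm.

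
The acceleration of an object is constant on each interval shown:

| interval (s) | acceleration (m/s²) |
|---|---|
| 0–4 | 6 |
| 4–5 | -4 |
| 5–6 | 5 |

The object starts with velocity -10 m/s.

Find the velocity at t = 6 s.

15 m/s

Δv equals the area under the a-t graph; then v = v₀ + Δv.
0–4 s: 6 × 4 = 24 m/s
4–5 s: -4 × 1 = -4 m/s
5–6 s: 5 × 1 = 5 m/s
Δv = 25 m/s, so v(6) = -10 + (25) = 15 m/s.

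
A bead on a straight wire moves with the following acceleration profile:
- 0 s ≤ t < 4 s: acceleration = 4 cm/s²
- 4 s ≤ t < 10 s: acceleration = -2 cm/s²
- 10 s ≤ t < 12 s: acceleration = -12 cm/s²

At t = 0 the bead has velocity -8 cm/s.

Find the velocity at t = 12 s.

Δv equals the area under the a-t graph; then v = v₀ + Δv.
0–4 s: 4 × 4 = 16 cm/s
4–10 s: -2 × 6 = -12 cm/s
10–12 s: -12 × 2 = -24 cm/s
Δv = -20 cm/s, so v(12) = -8 + (-20) = -28 cm/s.

-28 cm/s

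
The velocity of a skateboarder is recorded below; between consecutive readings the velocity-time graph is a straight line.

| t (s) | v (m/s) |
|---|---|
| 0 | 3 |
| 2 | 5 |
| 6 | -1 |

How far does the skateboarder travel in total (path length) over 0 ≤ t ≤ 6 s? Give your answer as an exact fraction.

Total distance travelled is ∫|v| dt — sum the magnitudes of each area piece.
0–2 s: |½(3 + 5)(2)| = 8 m
2–6 s: v = 0 at t = 16/3 s; triangle areas 25/3 + 1/3 = 26/3 m
Total distance = 50/3 m

50/3 m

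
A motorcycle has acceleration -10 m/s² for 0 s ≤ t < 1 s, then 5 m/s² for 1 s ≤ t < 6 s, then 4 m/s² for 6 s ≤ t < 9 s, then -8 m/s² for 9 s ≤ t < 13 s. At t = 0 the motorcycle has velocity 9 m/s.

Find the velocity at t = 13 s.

Δv equals the area under the a-t graph; then v = v₀ + Δv.
0–1 s: -10 × 1 = -10 m/s
1–6 s: 5 × 5 = 25 m/s
6–9 s: 4 × 3 = 12 m/s
9–13 s: -8 × 4 = -32 m/s
Δv = -5 m/s, so v(13) = 9 + (-5) = 4 m/s.

4 m/s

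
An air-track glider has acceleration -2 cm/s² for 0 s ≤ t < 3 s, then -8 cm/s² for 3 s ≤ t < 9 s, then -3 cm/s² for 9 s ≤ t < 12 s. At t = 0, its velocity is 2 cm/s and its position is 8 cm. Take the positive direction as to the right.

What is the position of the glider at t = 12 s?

-332.5 cm

On each constant-a segment, Δv = aΔt and Δx = v₀Δt + ½aΔt²; chain segment to segment.
0–3 s: v starts 2 cm/s; Δx = 2·3 + ½·-2·3² = -3 cm; v ends -4 cm/s.
3–9 s: v starts -4 cm/s; Δx = -4·6 + ½·-8·6² = -168 cm; v ends -52 cm/s.
9–12 s: v starts -52 cm/s; Δx = -52·3 + ½·-3·3² = -169.5 cm; v ends -61 cm/s.
x(12) = 8 + Σ Δx = -332.5 cm.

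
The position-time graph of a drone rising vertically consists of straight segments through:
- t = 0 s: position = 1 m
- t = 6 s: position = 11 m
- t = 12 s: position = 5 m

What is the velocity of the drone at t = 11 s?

Velocity is the slope of the x-t graph on 6–12 s: (5 − 11)/(12 − 6) = -1 m/s.

-1 m/s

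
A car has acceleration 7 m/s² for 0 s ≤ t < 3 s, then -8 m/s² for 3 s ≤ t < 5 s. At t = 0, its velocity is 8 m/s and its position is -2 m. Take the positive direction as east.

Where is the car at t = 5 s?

On each constant-a segment, Δv = aΔt and Δx = v₀Δt + ½aΔt²; chain segment to segment.
0–3 s: v starts 8 m/s; Δx = 8·3 + ½·7·3² = 55.5 m; v ends 29 m/s.
3–5 s: v starts 29 m/s; Δx = 29·2 + ½·-8·2² = 42 m; v ends 13 m/s.
x(5) = -2 + Σ Δx = 95.5 m.

95.5 m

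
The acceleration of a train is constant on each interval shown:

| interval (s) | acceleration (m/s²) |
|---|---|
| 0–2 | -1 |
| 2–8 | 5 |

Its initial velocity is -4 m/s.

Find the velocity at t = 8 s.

24 m/s

Δv equals the area under the a-t graph; then v = v₀ + Δv.
0–2 s: -1 × 2 = -2 m/s
2–8 s: 5 × 6 = 30 m/s
Δv = 28 m/s, so v(8) = -4 + (28) = 24 m/s.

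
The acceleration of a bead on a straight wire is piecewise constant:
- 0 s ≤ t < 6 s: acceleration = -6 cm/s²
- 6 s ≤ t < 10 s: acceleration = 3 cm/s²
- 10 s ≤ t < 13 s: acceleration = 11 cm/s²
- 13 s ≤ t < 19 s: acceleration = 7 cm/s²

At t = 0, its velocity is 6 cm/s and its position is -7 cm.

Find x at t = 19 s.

36.5 cm

On each constant-a segment, Δv = aΔt and Δx = v₀Δt + ½aΔt²; chain segment to segment.
0–6 s: v starts 6 cm/s; Δx = 6·6 + ½·-6·6² = -72 cm; v ends -30 cm/s.
6–10 s: v starts -30 cm/s; Δx = -30·4 + ½·3·4² = -96 cm; v ends -18 cm/s.
10–13 s: v starts -18 cm/s; Δx = -18·3 + ½·11·3² = -4.5 cm; v ends 15 cm/s.
13–19 s: v starts 15 cm/s; Δx = 15·6 + ½·7·6² = 216 cm; v ends 57 cm/s.
x(19) = -7 + Σ Δx = 36.5 cm.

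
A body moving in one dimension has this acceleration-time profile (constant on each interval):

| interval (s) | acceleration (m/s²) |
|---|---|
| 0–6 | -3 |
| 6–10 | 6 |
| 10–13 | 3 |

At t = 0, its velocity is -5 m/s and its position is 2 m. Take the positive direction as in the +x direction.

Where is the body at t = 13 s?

-109.5 m

On each constant-a segment, Δv = aΔt and Δx = v₀Δt + ½aΔt²; chain segment to segment.
0–6 s: v starts -5 m/s; Δx = -5·6 + ½·-3·6² = -84 m; v ends -23 m/s.
6–10 s: v starts -23 m/s; Δx = -23·4 + ½·6·4² = -44 m; v ends 1 m/s.
10–13 s: v starts 1 m/s; Δx = 1·3 + ½·3·3² = 16.5 m; v ends 10 m/s.
x(13) = 2 + Σ Δx = -109.5 m.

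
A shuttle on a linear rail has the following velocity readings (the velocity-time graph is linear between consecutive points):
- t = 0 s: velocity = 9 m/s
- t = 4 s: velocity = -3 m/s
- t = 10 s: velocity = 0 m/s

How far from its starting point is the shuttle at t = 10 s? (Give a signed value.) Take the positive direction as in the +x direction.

3 m

Displacement is the signed area under the v-t curve.
0–4 s: ½(9 + -3)(4) = 12 m
4–10 s: ½(-3 + 0)(6) = -9 m
Net displacement = 3 m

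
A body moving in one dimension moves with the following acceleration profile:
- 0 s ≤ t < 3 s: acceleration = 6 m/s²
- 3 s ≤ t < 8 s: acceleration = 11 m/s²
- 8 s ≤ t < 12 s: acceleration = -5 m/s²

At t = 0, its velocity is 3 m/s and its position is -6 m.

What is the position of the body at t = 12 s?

On each constant-a segment, Δv = aΔt and Δx = v₀Δt + ½aΔt²; chain segment to segment.
0–3 s: v starts 3 m/s; Δx = 3·3 + ½·6·3² = 36 m; v ends 21 m/s.
3–8 s: v starts 21 m/s; Δx = 21·5 + ½·11·5² = 242.5 m; v ends 76 m/s.
8–12 s: v starts 76 m/s; Δx = 76·4 + ½·-5·4² = 264 m; v ends 56 m/s.
x(12) = -6 + Σ Δx = 536.5 m.

536.5 m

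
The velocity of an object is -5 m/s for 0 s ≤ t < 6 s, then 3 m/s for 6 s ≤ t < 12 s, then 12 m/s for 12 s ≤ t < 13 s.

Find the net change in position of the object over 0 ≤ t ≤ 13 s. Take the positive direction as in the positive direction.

0 m

Net displacement equals the area under the velocity-time graph (areas below the axis count negative).
0–6 s: -5 × 6 = -30 m
6–12 s: 3 × 6 = 18 m
12–13 s: 12 × 1 = 12 m
Net displacement = 0 m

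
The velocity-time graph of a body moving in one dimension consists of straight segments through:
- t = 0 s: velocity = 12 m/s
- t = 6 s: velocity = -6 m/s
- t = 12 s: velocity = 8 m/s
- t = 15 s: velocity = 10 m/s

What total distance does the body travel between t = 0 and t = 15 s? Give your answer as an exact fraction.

549/7 m

Total distance travelled is ∫|v| dt — sum the magnitudes of each area piece.
0–6 s: v = 0 at t = 4 s; triangle areas 24 + 6 = 30 m
6–12 s: v = 0 at t = 60/7 s; triangle areas 54/7 + 96/7 = 150/7 m
12–15 s: |½(8 + 10)(3)| = 27 m
Total distance = 549/7 m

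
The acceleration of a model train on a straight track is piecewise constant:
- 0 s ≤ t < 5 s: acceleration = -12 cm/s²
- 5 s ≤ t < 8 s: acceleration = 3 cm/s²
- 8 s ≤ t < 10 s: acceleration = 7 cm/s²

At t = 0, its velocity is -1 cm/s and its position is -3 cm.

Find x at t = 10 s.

-417.5 cm

On each constant-a segment, Δv = aΔt and Δx = v₀Δt + ½aΔt²; chain segment to segment.
0–5 s: v starts -1 cm/s; Δx = -1·5 + ½·-12·5² = -155 cm; v ends -61 cm/s.
5–8 s: v starts -61 cm/s; Δx = -61·3 + ½·3·3² = -169.5 cm; v ends -52 cm/s.
8–10 s: v starts -52 cm/s; Δx = -52·2 + ½·7·2² = -90 cm; v ends -38 cm/s.
x(10) = -3 + Σ Δx = -417.5 cm.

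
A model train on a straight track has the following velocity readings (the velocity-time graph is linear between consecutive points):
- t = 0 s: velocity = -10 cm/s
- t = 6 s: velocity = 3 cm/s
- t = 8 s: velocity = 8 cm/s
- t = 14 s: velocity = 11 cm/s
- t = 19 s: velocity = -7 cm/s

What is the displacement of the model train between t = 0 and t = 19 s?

57 cm

Net displacement equals the area under the velocity-time graph (areas below the axis count negative).
0–6 s: ½(-10 + 3)(6) = -21 cm
6–8 s: ½(3 + 8)(2) = 11 cm
8–14 s: ½(8 + 11)(6) = 57 cm
14–19 s: ½(11 + -7)(5) = 10 cm
Net displacement = 57 cm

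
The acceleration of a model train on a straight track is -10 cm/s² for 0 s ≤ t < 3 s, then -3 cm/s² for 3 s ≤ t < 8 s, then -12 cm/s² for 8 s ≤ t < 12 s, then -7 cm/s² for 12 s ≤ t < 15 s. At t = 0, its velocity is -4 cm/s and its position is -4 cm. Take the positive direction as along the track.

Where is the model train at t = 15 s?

-883 cm

On each constant-a segment, Δv = aΔt and Δx = v₀Δt + ½aΔt²; chain segment to segment.
0–3 s: v starts -4 cm/s; Δx = -4·3 + ½·-10·3² = -57 cm; v ends -34 cm/s.
3–8 s: v starts -34 cm/s; Δx = -34·5 + ½·-3·5² = -207.5 cm; v ends -49 cm/s.
8–12 s: v starts -49 cm/s; Δx = -49·4 + ½·-12·4² = -292 cm; v ends -97 cm/s.
12–15 s: v starts -97 cm/s; Δx = -97·3 + ½·-7·3² = -322.5 cm; v ends -118 cm/s.
x(15) = -4 + Σ Δx = -883 cm.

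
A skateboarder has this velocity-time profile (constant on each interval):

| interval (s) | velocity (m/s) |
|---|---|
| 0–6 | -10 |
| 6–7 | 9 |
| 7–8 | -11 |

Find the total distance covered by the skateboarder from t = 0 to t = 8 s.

Total distance travelled is ∫|v| dt — sum the magnitudes of each area piece.
0–6 s: |-10| × 6 = 60 m
6–7 s: |9| × 1 = 9 m
7–8 s: |-11| × 1 = 11 m
Total distance = 80 m

80 m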